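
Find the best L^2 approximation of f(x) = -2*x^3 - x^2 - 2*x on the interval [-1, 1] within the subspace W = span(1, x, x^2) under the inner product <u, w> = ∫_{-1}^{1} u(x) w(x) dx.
g(x) = -x^2 - 16*x/5

The best approximation g ∈ W is the orthogonal projection of f onto W. Writing g = a_0 + a_1 x + a_2 x^2, the coefficients solve the normal equations G · a = b where
  G_{ij} = <φ_i, φ_j> and b_i = <f, φ_i>, with φ_0 = 1, φ_1 = x, φ_2 = x^2.
G =
  [2, 0, 2/3]
  [0, 2/3, 0]
  [2/3, 0, 2/5],
b = (-2/3, -32/15, -2/5).
Solving gives a_0 = 0, a_1 = -16/5, a_2 = -1, so
  g(x) = -x^2 - 16*x/5.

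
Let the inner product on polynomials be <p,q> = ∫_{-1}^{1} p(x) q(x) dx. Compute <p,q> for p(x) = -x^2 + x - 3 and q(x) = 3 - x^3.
<p,q> = -102/5

Expand the product: p(x)·q(x) = x^5 - x^4 + 3*x^3 - 3*x^2 + 3*x - 9.
∫_{-1}^{1} of each monomial x^k gives [2/(k+1) if k even, 0 if k odd]. Integrating term-by-term (or equivalently evaluating the antiderivative F(x) = x^6/6 - x^5/5 + 3*x^4/4 - x^3 + 3*x^2/2 - 9*x at the endpoints):
  F(1) − F(−1) = -467/60 − (757/60) = -102/5.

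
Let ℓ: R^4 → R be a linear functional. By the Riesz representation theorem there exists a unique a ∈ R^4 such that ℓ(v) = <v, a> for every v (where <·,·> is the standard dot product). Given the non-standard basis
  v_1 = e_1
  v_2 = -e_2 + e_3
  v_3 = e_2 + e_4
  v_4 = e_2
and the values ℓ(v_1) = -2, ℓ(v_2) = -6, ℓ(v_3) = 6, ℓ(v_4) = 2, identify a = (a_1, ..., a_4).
a = (-2, 2, -4, 4)

Write a = (a_1, ..., a_4) in the standard basis. For each basis vector v_i, ℓ(v_i) = <v_i, a> is a linear equation in the a_j's. Collect the n equations into a matrix system V a = ℓ, where row i of V is v_i (expressed in the standard basis). Since V is invertible (lower-triangular with 1s on the diagonal, up to permutation), solve by back-substitution:
  V =
[[1, 0, 0, 0],
 [0, -1, 1, 0],
 [0, 1, 0, 1],
 [0, 1, 0, 0]]
  V a = (-2, -6, 6, 2)
Solving gives a = (-2, 2, -4, 4).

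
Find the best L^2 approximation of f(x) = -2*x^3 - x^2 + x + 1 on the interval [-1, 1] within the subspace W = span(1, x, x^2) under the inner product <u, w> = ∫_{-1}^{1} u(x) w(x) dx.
g(x) = -x^2 - x/5 + 1

The best approximation g ∈ W is the orthogonal projection of f onto W. Writing g = a_0 + a_1 x + a_2 x^2, the coefficients solve the normal equations G · a = b where
  G_{ij} = <φ_i, φ_j> and b_i = <f, φ_i>, with φ_0 = 1, φ_1 = x, φ_2 = x^2.
G =
  [2, 0, 2/3]
  [0, 2/3, 0]
  [2/3, 0, 2/5],
b = (4/3, -2/15, 4/15).
Solving gives a_0 = 1, a_1 = -1/5, a_2 = -1, so
  g(x) = -x^2 - x/5 + 1.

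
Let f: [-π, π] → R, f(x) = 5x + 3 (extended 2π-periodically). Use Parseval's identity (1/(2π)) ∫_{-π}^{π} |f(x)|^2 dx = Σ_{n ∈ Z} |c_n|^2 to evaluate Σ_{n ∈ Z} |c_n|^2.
Σ |c_n|^2 = 25π^2/3 + 9

Expand and integrate term by term over [-π, π]:
  ∫ (5x)^2 dx = 25·(2π^3/3); ∫ 2·5·(3)·x dx = 0 (odd integrand); ∫ 3^2 dx = 9·2π.
So (1/(2π)) ∫_{-π}^{π} (5x + 3)^2 dx = 25π^2/3 + 9 = 25π^2/3 + 9.
Parseval ⇒ Σ |c_n|^2 = 25π^2/3 + 9.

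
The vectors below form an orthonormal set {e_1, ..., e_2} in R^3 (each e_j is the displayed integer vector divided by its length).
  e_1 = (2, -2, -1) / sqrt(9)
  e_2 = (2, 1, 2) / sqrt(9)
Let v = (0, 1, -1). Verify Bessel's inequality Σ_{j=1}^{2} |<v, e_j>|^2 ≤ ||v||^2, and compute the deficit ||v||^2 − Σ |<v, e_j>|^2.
Σ |<v, e_j>|^2 = 2/9; ||v||^2 = 2; deficit = 16/9

Write each e_j = u_j / sqrt(<u_j, u_j>) where u_j is the displayed integer vector. Then <v, e_j> = <v, u_j> / sqrt(<u_j, u_j>), so |<v, e_j>|^2 = <v, u_j>^2 / <u_j, u_j>.
Coefficients: <v, e_1> = -1/sqrt(9), <v, e_2> = -1/sqrt(9).
Square and sum: Σ |<v, e_j>|^2 = 2/9.
Compute ||v||^2 = v·v = 2.
Deficit = 2 − 2/9 = 16/9 ≥ 0, confirming Bessel's inequality. (The deficit equals ||v − Σ <v,e_j> e_j||^2, the squared distance from v to span{e_j}.)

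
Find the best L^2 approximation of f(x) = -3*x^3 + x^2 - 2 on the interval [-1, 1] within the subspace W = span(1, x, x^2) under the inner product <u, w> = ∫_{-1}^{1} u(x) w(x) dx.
g(x) = x^2 - 9*x/5 - 2

The best approximation g ∈ W is the orthogonal projection of f onto W. Writing g = a_0 + a_1 x + a_2 x^2, the coefficients solve the normal equations G · a = b where
  G_{ij} = <φ_i, φ_j> and b_i = <f, φ_i>, with φ_0 = 1, φ_1 = x, φ_2 = x^2.
G =
  [2, 0, 2/3]
  [0, 2/3, 0]
  [2/3, 0, 2/5],
b = (-10/3, -6/5, -14/15).
Solving gives a_0 = -2, a_1 = -9/5, a_2 = 1, so
  g(x) = x^2 - 9*x/5 - 2.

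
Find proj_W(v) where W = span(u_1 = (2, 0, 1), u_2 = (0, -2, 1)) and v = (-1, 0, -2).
proj_W(v) = (-3/2, 1/2, -1)

Set up U = [u_1 | ... | u_2] ∈ R^(3×2). The projector onto W = col(U) is P = U (U^T U)^(-1) U^T.
Compute U^T U =
  [5, 1]
  [1, 5],
and U^T v = (-4, -2).
Solve U^T U · c = U^T v for the coefficients: c = (-3/4, -1/4). The projection is proj_W(v) = U c.
Check: (v - proj_W(v)) · u_1 = 0  (should be 0).
Check: (v - proj_W(v)) · u_2 = 0  (should be 0).
Result: proj_W(v) = (-3/2, 1/2, -1).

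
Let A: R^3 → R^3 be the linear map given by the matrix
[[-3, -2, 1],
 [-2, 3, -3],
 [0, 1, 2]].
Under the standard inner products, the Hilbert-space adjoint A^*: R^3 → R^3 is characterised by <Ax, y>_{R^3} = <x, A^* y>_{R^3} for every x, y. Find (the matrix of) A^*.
A^* = A^T =
[[-3, -2, 0],
 [-2, 3, 1],
 [1, -3, 2]]

For real matrices with standard dot products, the defining identity <Ax, y> = <x, A^* y> gives (Ax)^T y = x^T (A^*) y, i.e. x^T A^T y = x^T (A^*) y. Since this holds for all x, y, we must have A^* = A^T. Therefore
A^* =
[[-3, -2, 0],
 [-2, 3, 1],
 [1, -3, 2]].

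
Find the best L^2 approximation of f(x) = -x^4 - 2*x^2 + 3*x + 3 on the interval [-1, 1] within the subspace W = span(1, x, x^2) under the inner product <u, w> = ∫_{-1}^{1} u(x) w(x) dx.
g(x) = -20*x^2/7 + 3*x + 108/35

The best approximation g ∈ W is the orthogonal projection of f onto W. Writing g = a_0 + a_1 x + a_2 x^2, the coefficients solve the normal equations G · a = b where
  G_{ij} = <φ_i, φ_j> and b_i = <f, φ_i>, with φ_0 = 1, φ_1 = x, φ_2 = x^2.
G =
  [2, 0, 2/3]
  [0, 2/3, 0]
  [2/3, 0, 2/5],
b = (64/15, 2, 32/35).
Solving gives a_0 = 108/35, a_1 = 3, a_2 = -20/7, so
  g(x) = -20*x^2/7 + 3*x + 108/35.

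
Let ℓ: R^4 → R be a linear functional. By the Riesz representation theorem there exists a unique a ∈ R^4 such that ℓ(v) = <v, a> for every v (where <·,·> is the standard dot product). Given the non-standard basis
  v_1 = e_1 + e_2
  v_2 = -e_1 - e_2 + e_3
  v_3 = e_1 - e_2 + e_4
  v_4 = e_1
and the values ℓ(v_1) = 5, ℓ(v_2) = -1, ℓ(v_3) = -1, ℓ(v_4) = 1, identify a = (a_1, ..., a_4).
a = (1, 4, 4, 2)

Write a = (a_1, ..., a_4) in the standard basis. For each basis vector v_i, ℓ(v_i) = <v_i, a> is a linear equation in the a_j's. Collect the n equations into a matrix system V a = ℓ, where row i of V is v_i (expressed in the standard basis). Since V is invertible (lower-triangular with 1s on the diagonal, up to permutation), solve by back-substitution:
  V =
[[1, 1, 0, 0],
 [-1, -1, 1, 0],
 [1, -1, 0, 1],
 [1, 0, 0, 0]]
  V a = (5, -1, -1, 1)
Solving gives a = (1, 4, 4, 2).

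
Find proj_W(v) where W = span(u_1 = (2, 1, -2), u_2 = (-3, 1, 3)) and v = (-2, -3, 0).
proj_W(v) = (-1, -3, 1)

Set up U = [u_1 | ... | u_2] ∈ R^(3×2). The projector onto W = col(U) is P = U (U^T U)^(-1) U^T.
Compute U^T U =
  [9, -11]
  [-11, 19],
and U^T v = (-7, 3).
Solve U^T U · c = U^T v for the coefficients: c = (-2, -1). The projection is proj_W(v) = U c.
Check: (v - proj_W(v)) · u_1 = 0  (should be 0).
Check: (v - proj_W(v)) · u_2 = 0  (should be 0).
Result: proj_W(v) = (-1, -3, 1).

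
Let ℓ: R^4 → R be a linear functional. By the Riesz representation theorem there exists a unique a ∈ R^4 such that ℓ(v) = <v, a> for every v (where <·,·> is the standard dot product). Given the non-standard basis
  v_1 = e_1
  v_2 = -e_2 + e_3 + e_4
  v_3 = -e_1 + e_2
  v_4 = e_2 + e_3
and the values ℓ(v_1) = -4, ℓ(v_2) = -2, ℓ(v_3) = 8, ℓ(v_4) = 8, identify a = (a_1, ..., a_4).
a = (-4, 4, 4, -2)

Write a = (a_1, ..., a_4) in the standard basis. For each basis vector v_i, ℓ(v_i) = <v_i, a> is a linear equation in the a_j's. Collect the n equations into a matrix system V a = ℓ, where row i of V is v_i (expressed in the standard basis). Since V is invertible (lower-triangular with 1s on the diagonal, up to permutation), solve by back-substitution:
  V =
[[1, 0, 0, 0],
 [0, -1, 1, 1],
 [-1, 1, 0, 0],
 [0, 1, 1, 0]]
  V a = (-4, -2, 8, 8)
Solving gives a = (-4, 4, 4, -2).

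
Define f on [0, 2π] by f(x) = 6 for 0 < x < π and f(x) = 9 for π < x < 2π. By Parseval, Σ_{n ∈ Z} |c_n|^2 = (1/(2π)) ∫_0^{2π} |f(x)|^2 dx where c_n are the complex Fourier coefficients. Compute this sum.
Σ |c_n|^2 = 117/2

Parseval equates the L^2 energy of f (normalised by 1/(2π)) with the ℓ^2 sum of its Fourier coefficients: (1/(2π)) ∫_0^{2π} |f|^2 = Σ |c_n|^2.
Compute the left side: (1/(2π)) [∫_0^π 6^2 dx + ∫_π^{2π} 9^2 dx] = (1/(2π)) · (36π + 81π) = (36 + 81)/2 = 117/2.
So Σ_{n ∈ Z} |c_n|^2 = 117/2.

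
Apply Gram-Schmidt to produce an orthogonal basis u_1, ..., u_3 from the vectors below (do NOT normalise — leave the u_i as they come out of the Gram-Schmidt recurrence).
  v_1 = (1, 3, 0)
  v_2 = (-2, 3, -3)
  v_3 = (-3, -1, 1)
Orthogonal basis:
  u_1 = (1, 3, 0)
  u_2 = (-27/10, 9/10, -3)
  u_3 = (-33/19, 11/19, 33/19)

Apply the Gram-Schmidt recurrence
  u_1 = v_1
  u_i = v_i − Σ_{j<i} ((v_i · u_j) / (u_j · u_j)) · u_j.

Step by step this gives:
  u_1 = (1, 3, 0)
  u_2 = (-27/10, 9/10, -3)
  u_3 = (-33/19, 11/19, 33/19)

Orthogonality check:
  u_2 · u_1 = 0 (should be 0)
  u_3 · u_1 = 0 (should be 0)
  u_3 · u_2 = 0 (should be 0)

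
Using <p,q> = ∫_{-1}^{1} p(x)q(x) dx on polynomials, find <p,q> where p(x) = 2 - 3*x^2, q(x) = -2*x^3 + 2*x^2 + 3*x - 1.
<p,q> = -26/15

Expand the product: p(x)·q(x) = 6*x^5 - 6*x^4 - 13*x^3 + 7*x^2 + 6*x - 2.
∫_{-1}^{1} of each monomial x^k gives [2/(k+1) if k even, 0 if k odd]. Integrating term-by-term (or equivalently evaluating the antiderivative F(x) = x^6 - 6*x^5/5 - 13*x^4/4 + 7*x^3/3 + 3*x^2 - 2*x at the endpoints):
  F(1) − F(−1) = -7/60 − (97/60) = -26/15.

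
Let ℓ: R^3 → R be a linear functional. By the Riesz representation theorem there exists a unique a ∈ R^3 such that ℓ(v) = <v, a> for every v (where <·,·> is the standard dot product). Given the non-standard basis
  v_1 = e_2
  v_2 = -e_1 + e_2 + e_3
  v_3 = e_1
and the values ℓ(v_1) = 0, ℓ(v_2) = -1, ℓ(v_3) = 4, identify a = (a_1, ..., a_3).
a = (4, 0, 3)

Write a = (a_1, ..., a_3) in the standard basis. For each basis vector v_i, ℓ(v_i) = <v_i, a> is a linear equation in the a_j's. Collect the n equations into a matrix system V a = ℓ, where row i of V is v_i (expressed in the standard basis). Since V is invertible (lower-triangular with 1s on the diagonal, up to permutation), solve by back-substitution:
  V =
[[0, 1, 0],
 [-1, 1, 1],
 [1, 0, 0]]
  V a = (0, -1, 4)
Solving gives a = (4, 0, 3).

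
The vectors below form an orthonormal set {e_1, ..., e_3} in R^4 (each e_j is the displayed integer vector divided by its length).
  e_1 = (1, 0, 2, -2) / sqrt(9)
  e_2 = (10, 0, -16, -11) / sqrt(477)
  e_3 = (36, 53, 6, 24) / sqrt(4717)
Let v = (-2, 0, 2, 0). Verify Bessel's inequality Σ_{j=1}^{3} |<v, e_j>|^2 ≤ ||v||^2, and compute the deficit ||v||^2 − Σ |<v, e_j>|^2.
Σ |<v, e_j>|^2 = 612/89; ||v||^2 = 8; deficit = 100/89

Write each e_j = u_j / sqrt(<u_j, u_j>) where u_j is the displayed integer vector. Then <v, e_j> = <v, u_j> / sqrt(<u_j, u_j>), so |<v, e_j>|^2 = <v, u_j>^2 / <u_j, u_j>.
Coefficients: <v, e_1> = 2/sqrt(9), <v, e_2> = -52/sqrt(477), <v, e_3> = -60/sqrt(4717).
Square and sum: Σ |<v, e_j>|^2 = 612/89.
Compute ||v||^2 = v·v = 8.
Deficit = 8 − 612/89 = 100/89 ≥ 0, confirming Bessel's inequality. (The deficit equals ||v − Σ <v,e_j> e_j||^2, the squared distance from v to span{e_j}.)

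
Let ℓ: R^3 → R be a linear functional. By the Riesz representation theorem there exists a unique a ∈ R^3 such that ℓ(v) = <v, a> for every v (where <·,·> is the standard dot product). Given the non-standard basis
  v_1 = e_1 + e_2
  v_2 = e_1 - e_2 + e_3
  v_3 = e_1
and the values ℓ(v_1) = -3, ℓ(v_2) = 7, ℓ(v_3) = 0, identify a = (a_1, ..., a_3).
a = (0, -3, 4)

Write a = (a_1, ..., a_3) in the standard basis. For each basis vector v_i, ℓ(v_i) = <v_i, a> is a linear equation in the a_j's. Collect the n equations into a matrix system V a = ℓ, where row i of V is v_i (expressed in the standard basis). Since V is invertible (lower-triangular with 1s on the diagonal, up to permutation), solve by back-substitution:
  V =
[[1, 1, 0],
 [1, -1, 1],
 [1, 0, 0]]
  V a = (-3, 7, 0)
Solving gives a = (0, -3, 4).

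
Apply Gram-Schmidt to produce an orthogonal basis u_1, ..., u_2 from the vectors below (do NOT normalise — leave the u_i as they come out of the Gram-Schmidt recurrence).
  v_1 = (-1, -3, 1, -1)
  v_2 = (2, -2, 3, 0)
Orthogonal basis:
  u_1 = (-1, -3, 1, -1)
  u_2 = (31/12, -1/4, 29/12, 7/12)

Apply the Gram-Schmidt recurrence
  u_1 = v_1
  u_i = v_i − Σ_{j<i} ((v_i · u_j) / (u_j · u_j)) · u_j.

Step by step this gives:
  u_1 = (-1, -3, 1, -1)
  u_2 = (31/12, -1/4, 29/12, 7/12)

Orthogonality check:
  u_2 · u_1 = 0 (should be 0)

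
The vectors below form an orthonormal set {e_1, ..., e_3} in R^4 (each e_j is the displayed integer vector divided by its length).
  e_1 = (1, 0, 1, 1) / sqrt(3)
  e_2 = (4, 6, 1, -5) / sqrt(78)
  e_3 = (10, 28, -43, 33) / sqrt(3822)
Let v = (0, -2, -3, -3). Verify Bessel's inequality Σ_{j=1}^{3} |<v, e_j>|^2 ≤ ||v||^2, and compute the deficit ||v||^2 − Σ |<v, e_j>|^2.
Σ |<v, e_j>|^2 = 1790/147; ||v||^2 = 22; deficit = 1444/147

Write each e_j = u_j / sqrt(<u_j, u_j>) where u_j is the displayed integer vector. Then <v, e_j> = <v, u_j> / sqrt(<u_j, u_j>), so |<v, e_j>|^2 = <v, u_j>^2 / <u_j, u_j>.
Coefficients: <v, e_1> = -6/sqrt(3), <v, e_2> = 0/sqrt(78), <v, e_3> = -26/sqrt(3822).
Square and sum: Σ |<v, e_j>|^2 = 1790/147.
Compute ||v||^2 = v·v = 22.
Deficit = 22 − 1790/147 = 1444/147 ≥ 0, confirming Bessel's inequality. (The deficit equals ||v − Σ <v,e_j> e_j||^2, the squared distance from v to span{e_j}.)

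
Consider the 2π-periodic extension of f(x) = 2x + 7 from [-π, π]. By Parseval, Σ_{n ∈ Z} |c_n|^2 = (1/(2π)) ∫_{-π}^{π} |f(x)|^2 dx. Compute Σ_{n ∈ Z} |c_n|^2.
Σ |c_n|^2 = 4π^2/3 + 49

Expand and integrate term by term over [-π, π]:
  ∫ (2x)^2 dx = 4·(2π^3/3); ∫ 2·2·(7)·x dx = 0 (odd integrand); ∫ 7^2 dx = 49·2π.
So (1/(2π)) ∫_{-π}^{π} (2x + 7)^2 dx = 4π^2/3 + 49 = 4π^2/3 + 49.
Parseval ⇒ Σ |c_n|^2 = 4π^2/3 + 49.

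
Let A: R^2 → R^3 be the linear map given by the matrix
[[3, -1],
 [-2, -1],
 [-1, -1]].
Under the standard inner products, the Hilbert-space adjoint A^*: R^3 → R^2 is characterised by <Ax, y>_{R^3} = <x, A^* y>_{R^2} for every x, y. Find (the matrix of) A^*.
A^* = A^T =
[[3, -2, -1],
 [-1, -1, -1]]

For real matrices with standard dot products, the defining identity <Ax, y> = <x, A^* y> gives (Ax)^T y = x^T (A^*) y, i.e. x^T A^T y = x^T (A^*) y. Since this holds for all x, y, we must have A^* = A^T. Therefore
A^* =
[[3, -2, -1],
 [-1, -1, -1]].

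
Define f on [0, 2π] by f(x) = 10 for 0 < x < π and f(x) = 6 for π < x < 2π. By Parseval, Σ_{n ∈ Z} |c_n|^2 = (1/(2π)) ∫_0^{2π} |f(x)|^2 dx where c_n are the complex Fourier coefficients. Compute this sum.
Σ |c_n|^2 = 68

Parseval equates the L^2 energy of f (normalised by 1/(2π)) with the ℓ^2 sum of its Fourier coefficients: (1/(2π)) ∫_0^{2π} |f|^2 = Σ |c_n|^2.
Compute the left side: (1/(2π)) [∫_0^π 10^2 dx + ∫_π^{2π} 6^2 dx] = (1/(2π)) · (100π + 36π) = (100 + 36)/2 = 68.
So Σ_{n ∈ Z} |c_n|^2 = 68.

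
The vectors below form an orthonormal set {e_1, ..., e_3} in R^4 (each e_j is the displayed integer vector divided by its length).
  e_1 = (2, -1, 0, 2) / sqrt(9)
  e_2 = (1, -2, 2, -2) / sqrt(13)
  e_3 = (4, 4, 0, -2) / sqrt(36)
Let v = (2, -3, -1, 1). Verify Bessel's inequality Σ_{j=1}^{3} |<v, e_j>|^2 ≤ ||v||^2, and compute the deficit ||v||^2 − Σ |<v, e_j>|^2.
Σ |<v, e_j>|^2 = 146/13; ||v||^2 = 15; deficit = 49/13

Write each e_j = u_j / sqrt(<u_j, u_j>) where u_j is the displayed integer vector. Then <v, e_j> = <v, u_j> / sqrt(<u_j, u_j>), so |<v, e_j>|^2 = <v, u_j>^2 / <u_j, u_j>.
Coefficients: <v, e_1> = 9/sqrt(9), <v, e_2> = 4/sqrt(13), <v, e_3> = -6/sqrt(36).
Square and sum: Σ |<v, e_j>|^2 = 146/13.
Compute ||v||^2 = v·v = 15.
Deficit = 15 − 146/13 = 49/13 ≥ 0, confirming Bessel's inequality. (The deficit equals ||v − Σ <v,e_j> e_j||^2, the squared distance from v to span{e_j}.)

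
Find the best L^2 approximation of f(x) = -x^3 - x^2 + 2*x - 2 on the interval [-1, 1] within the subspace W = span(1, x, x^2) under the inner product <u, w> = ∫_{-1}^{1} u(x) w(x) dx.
g(x) = -x^2 + 7*x/5 - 2

The best approximation g ∈ W is the orthogonal projection of f onto W. Writing g = a_0 + a_1 x + a_2 x^2, the coefficients solve the normal equations G · a = b where
  G_{ij} = <φ_i, φ_j> and b_i = <f, φ_i>, with φ_0 = 1, φ_1 = x, φ_2 = x^2.
G =
  [2, 0, 2/3]
  [0, 2/3, 0]
  [2/3, 0, 2/5],
b = (-14/3, 14/15, -26/15).
Solving gives a_0 = -2, a_1 = 7/5, a_2 = -1, so
  g(x) = -x^2 + 7*x/5 - 2.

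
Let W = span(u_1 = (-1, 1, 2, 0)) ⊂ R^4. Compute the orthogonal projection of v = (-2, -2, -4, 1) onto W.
proj_W(v) = (4/3, -4/3, -8/3, 0)

Set up U = [u_1 | ... | u_1] ∈ R^(4×1). The projector onto W = col(U) is P = U (U^T U)^(-1) U^T.
Compute U^T U =
  [6],
and U^T v = (-8).
Solve U^T U · c = U^T v for the coefficients: c = (-4/3). The projection is proj_W(v) = U c.
Check: (v - proj_W(v)) · u_1 = 0  (should be 0).
Result: proj_W(v) = (4/3, -4/3, -8/3, 0).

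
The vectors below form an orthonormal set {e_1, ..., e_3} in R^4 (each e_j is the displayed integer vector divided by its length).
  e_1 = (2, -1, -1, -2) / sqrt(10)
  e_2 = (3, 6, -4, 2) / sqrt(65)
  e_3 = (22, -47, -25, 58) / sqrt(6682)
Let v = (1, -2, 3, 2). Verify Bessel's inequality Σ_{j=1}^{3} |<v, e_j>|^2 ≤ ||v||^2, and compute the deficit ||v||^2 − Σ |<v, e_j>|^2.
Σ |<v, e_j>|^2 = 2322/257; ||v||^2 = 18; deficit = 2304/257

Write each e_j = u_j / sqrt(<u_j, u_j>) where u_j is the displayed integer vector. Then <v, e_j> = <v, u_j> / sqrt(<u_j, u_j>), so |<v, e_j>|^2 = <v, u_j>^2 / <u_j, u_j>.
Coefficients: <v, e_1> = -3/sqrt(10), <v, e_2> = -17/sqrt(65), <v, e_3> = 157/sqrt(6682).
Square and sum: Σ |<v, e_j>|^2 = 2322/257.
Compute ||v||^2 = v·v = 18.
Deficit = 18 − 2322/257 = 2304/257 ≥ 0, confirming Bessel's inequality. (The deficit equals ||v − Σ <v,e_j> e_j||^2, the squared distance from v to span{e_j}.)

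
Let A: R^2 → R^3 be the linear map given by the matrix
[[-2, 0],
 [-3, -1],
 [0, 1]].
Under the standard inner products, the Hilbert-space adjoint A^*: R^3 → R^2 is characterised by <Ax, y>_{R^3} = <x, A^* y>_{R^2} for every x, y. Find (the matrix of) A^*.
A^* = A^T =
[[-2, -3, 0],
 [0, -1, 1]]

For real matrices with standard dot products, the defining identity <Ax, y> = <x, A^* y> gives (Ax)^T y = x^T (A^*) y, i.e. x^T A^T y = x^T (A^*) y. Since this holds for all x, y, we must have A^* = A^T. Therefore
A^* =
[[-2, -3, 0],
 [0, -1, 1]].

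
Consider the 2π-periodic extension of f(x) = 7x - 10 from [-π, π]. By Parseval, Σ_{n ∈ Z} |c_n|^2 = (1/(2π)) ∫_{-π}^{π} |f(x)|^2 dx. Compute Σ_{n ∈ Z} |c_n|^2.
Σ |c_n|^2 = 49π^2/3 + 100

Expand and integrate term by term over [-π, π]:
  ∫ (7x)^2 dx = 49·(2π^3/3); ∫ 2·7·(-10)·x dx = 0 (odd integrand); ∫ (-10)^2 dx = 100·2π.
So (1/(2π)) ∫_{-π}^{π} (7x - 10)^2 dx = 49π^2/3 + 100 = 49π^2/3 + 100.
Parseval ⇒ Σ |c_n|^2 = 49π^2/3 + 100.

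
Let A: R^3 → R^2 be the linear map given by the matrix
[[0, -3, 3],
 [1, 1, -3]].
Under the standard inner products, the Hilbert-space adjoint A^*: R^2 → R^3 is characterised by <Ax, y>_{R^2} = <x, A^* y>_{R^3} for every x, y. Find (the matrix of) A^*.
A^* = A^T =
[[0, 1],
 [-3, 1],
 [3, -3]]

For real matrices with standard dot products, the defining identity <Ax, y> = <x, A^* y> gives (Ax)^T y = x^T (A^*) y, i.e. x^T A^T y = x^T (A^*) y. Since this holds for all x, y, we must have A^* = A^T. Therefore
A^* =
[[0, 1],
 [-3, 1],
 [3, -3]].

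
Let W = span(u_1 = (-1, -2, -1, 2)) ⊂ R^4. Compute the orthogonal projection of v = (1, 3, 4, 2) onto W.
proj_W(v) = (7/10, 7/5, 7/10, -7/5)

Set up U = [u_1 | ... | u_1] ∈ R^(4×1). The projector onto W = col(U) is P = U (U^T U)^(-1) U^T.
Compute U^T U =
  [10],
and U^T v = (-7).
Solve U^T U · c = U^T v for the coefficients: c = (-7/10). The projection is proj_W(v) = U c.
Check: (v - proj_W(v)) · u_1 = 0  (should be 0).
Result: proj_W(v) = (7/10, 7/5, 7/10, -7/5).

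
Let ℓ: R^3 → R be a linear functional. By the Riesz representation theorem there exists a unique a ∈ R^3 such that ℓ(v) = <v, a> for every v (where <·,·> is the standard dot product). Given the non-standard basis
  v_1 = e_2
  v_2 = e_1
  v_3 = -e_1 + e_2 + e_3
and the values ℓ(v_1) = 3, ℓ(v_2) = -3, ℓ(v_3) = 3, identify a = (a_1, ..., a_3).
a = (-3, 3, -3)

Write a = (a_1, ..., a_3) in the standard basis. For each basis vector v_i, ℓ(v_i) = <v_i, a> is a linear equation in the a_j's. Collect the n equations into a matrix system V a = ℓ, where row i of V is v_i (expressed in the standard basis). Since V is invertible (lower-triangular with 1s on the diagonal, up to permutation), solve by back-substitution:
  V =
[[0, 1, 0],
 [1, 0, 0],
 [-1, 1, 1]]
  V a = (3, -3, 3)
Solving gives a = (-3, 3, -3).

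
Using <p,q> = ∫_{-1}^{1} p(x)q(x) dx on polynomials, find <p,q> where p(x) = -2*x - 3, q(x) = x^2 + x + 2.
<p,q> = -46/3

Expand the product: p(x)·q(x) = -2*x^3 - 5*x^2 - 7*x - 6.
∫_{-1}^{1} of each monomial x^k gives [2/(k+1) if k even, 0 if k odd]. Integrating term-by-term (or equivalently evaluating the antiderivative F(x) = -x^4/2 - 5*x^3/3 - 7*x^2/2 - 6*x at the endpoints):
  F(1) − F(−1) = -35/3 − (11/3) = -46/3.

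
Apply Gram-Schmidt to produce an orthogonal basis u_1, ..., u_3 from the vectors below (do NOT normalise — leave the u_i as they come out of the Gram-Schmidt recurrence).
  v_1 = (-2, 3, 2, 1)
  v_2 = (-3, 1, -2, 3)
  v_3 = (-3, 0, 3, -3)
Orthogonal basis:
  u_1 = (-2, 3, 2, 1)
  u_2 = (-19/9, -1/3, -26/9, 23/9)
  u_3 = (-108/35, -117/70, 18/35, -153/70)

Apply the Gram-Schmidt recurrence
  u_1 = v_1
  u_i = v_i − Σ_{j<i} ((v_i · u_j) / (u_j · u_j)) · u_j.

Step by step this gives:
  u_1 = (-2, 3, 2, 1)
  u_2 = (-19/9, -1/3, -26/9, 23/9)
  u_3 = (-108/35, -117/70, 18/35, -153/70)

Orthogonality check:
  u_2 · u_1 = 0 (should be 0)
  u_3 · u_1 = 0 (should be 0)
  u_3 · u_2 = 0 (should be 0)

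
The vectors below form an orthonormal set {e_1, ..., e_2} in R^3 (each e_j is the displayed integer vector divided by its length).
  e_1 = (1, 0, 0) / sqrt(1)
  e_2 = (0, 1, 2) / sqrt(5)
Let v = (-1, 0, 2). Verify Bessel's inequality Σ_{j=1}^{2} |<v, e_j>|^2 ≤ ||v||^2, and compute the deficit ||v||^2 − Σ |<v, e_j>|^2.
Σ |<v, e_j>|^2 = 21/5; ||v||^2 = 5; deficit = 4/5

Write each e_j = u_j / sqrt(<u_j, u_j>) where u_j is the displayed integer vector. Then <v, e_j> = <v, u_j> / sqrt(<u_j, u_j>), so |<v, e_j>|^2 = <v, u_j>^2 / <u_j, u_j>.
Coefficients: <v, e_1> = -1/sqrt(1), <v, e_2> = 4/sqrt(5).
Square and sum: Σ |<v, e_j>|^2 = 21/5.
Compute ||v||^2 = v·v = 5.
Deficit = 5 − 21/5 = 4/5 ≥ 0, confirming Bessel's inequality. (The deficit equals ||v − Σ <v,e_j> e_j||^2, the squared distance from v to span{e_j}.)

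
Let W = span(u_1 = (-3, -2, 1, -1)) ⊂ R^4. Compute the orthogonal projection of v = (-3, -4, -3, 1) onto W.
proj_W(v) = (-13/5, -26/15, 13/15, -13/15)

Set up U = [u_1 | ... | u_1] ∈ R^(4×1). The projector onto W = col(U) is P = U (U^T U)^(-1) U^T.
Compute U^T U =
  [15],
and U^T v = (13).
Solve U^T U · c = U^T v for the coefficients: c = (13/15). The projection is proj_W(v) = U c.
Check: (v - proj_W(v)) · u_1 = 0  (should be 0).
Result: proj_W(v) = (-13/5, -26/15, 13/15, -13/15).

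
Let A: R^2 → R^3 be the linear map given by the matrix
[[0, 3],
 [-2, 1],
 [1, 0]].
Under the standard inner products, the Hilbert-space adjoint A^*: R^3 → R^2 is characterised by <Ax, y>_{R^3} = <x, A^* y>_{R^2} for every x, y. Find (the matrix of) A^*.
A^* = A^T =
[[0, -2, 1],
 [3, 1, 0]]

For real matrices with standard dot products, the defining identity <Ax, y> = <x, A^* y> gives (Ax)^T y = x^T (A^*) y, i.e. x^T A^T y = x^T (A^*) y. Since this holds for all x, y, we must have A^* = A^T. Therefore
A^* =
[[0, -2, 1],
 [3, 1, 0]].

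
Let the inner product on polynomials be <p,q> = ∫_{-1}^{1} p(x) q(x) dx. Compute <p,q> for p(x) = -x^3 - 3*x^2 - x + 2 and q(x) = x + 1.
<p,q> = 14/15

Expand the product: p(x)·q(x) = -x^4 - 4*x^3 - 4*x^2 + x + 2.
∫_{-1}^{1} of each monomial x^k gives [2/(k+1) if k even, 0 if k odd]. Integrating term-by-term (or equivalently evaluating the antiderivative F(x) = -x^5/5 - x^4 - 4*x^3/3 + x^2/2 + 2*x at the endpoints):
  F(1) − F(−1) = -1/30 − (-29/30) = 14/15.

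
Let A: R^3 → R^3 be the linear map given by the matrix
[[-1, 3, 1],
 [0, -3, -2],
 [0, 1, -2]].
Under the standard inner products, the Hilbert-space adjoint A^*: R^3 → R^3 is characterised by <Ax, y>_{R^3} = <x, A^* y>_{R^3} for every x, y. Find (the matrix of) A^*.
A^* = A^T =
[[-1, 0, 0],
 [3, -3, 1],
 [1, -2, -2]]

For real matrices with standard dot products, the defining identity <Ax, y> = <x, A^* y> gives (Ax)^T y = x^T (A^*) y, i.e. x^T A^T y = x^T (A^*) y. Since this holds for all x, y, we must have A^* = A^T. Therefore
A^* =
[[-1, 0, 0],
 [3, -3, 1],
 [1, -2, -2]].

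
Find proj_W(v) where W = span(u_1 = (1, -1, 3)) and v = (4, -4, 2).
proj_W(v) = (14/11, -14/11, 42/11)

Set up U = [u_1 | ... | u_1] ∈ R^(3×1). The projector onto W = col(U) is P = U (U^T U)^(-1) U^T.
Compute U^T U =
  [11],
and U^T v = (14).
Solve U^T U · c = U^T v for the coefficients: c = (14/11). The projection is proj_W(v) = U c.
Check: (v - proj_W(v)) · u_1 = 0  (should be 0).
Result: proj_W(v) = (14/11, -14/11, 42/11).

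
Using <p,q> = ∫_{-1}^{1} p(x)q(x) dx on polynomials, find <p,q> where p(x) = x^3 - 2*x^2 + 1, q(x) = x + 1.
<p,q> = 16/15

Expand the product: p(x)·q(x) = x^4 - x^3 - 2*x^2 + x + 1.
∫_{-1}^{1} of each monomial x^k gives [2/(k+1) if k even, 0 if k odd]. Integrating term-by-term (or equivalently evaluating the antiderivative F(x) = x^5/5 - x^4/4 - 2*x^3/3 + x^2/2 + x at the endpoints):
  F(1) − F(−1) = 47/60 − (-17/60) = 16/15.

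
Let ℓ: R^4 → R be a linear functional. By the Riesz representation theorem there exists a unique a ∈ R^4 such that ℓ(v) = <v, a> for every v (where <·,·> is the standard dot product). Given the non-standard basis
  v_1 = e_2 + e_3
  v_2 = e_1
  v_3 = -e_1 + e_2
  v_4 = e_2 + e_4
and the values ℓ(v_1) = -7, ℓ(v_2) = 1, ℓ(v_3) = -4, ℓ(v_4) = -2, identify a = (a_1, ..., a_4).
a = (1, -3, -4, 1)

Write a = (a_1, ..., a_4) in the standard basis. For each basis vector v_i, ℓ(v_i) = <v_i, a> is a linear equation in the a_j's. Collect the n equations into a matrix system V a = ℓ, where row i of V is v_i (expressed in the standard basis). Since V is invertible (lower-triangular with 1s on the diagonal, up to permutation), solve by back-substitution:
  V =
[[0, 1, 1, 0],
 [1, 0, 0, 0],
 [-1, 1, 0, 0],
 [0, 1, 0, 1]]
  V a = (-7, 1, -4, -2)
Solving gives a = (1, -3, -4, 1).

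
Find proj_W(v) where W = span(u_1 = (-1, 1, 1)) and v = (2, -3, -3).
proj_W(v) = (8/3, -8/3, -8/3)

Set up U = [u_1 | ... | u_1] ∈ R^(3×1). The projector onto W = col(U) is P = U (U^T U)^(-1) U^T.
Compute U^T U =
  [3],
and U^T v = (-8).
Solve U^T U · c = U^T v for the coefficients: c = (-8/3). The projection is proj_W(v) = U c.
Check: (v - proj_W(v)) · u_1 = 0  (should be 0).
Result: proj_W(v) = (8/3, -8/3, -8/3).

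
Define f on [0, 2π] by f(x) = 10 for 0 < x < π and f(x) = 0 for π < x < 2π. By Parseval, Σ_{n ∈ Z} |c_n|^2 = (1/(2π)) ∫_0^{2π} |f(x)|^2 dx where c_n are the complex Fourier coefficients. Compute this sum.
Σ |c_n|^2 = 50

Parseval equates the L^2 energy of f (normalised by 1/(2π)) with the ℓ^2 sum of its Fourier coefficients: (1/(2π)) ∫_0^{2π} |f|^2 = Σ |c_n|^2.
Compute the left side: (1/(2π)) [∫_0^π 10^2 dx + ∫_π^{2π} 0^2 dx] = (1/(2π)) · (100π + 0π) = (100 + 0)/2 = 50.
So Σ_{n ∈ Z} |c_n|^2 = 50.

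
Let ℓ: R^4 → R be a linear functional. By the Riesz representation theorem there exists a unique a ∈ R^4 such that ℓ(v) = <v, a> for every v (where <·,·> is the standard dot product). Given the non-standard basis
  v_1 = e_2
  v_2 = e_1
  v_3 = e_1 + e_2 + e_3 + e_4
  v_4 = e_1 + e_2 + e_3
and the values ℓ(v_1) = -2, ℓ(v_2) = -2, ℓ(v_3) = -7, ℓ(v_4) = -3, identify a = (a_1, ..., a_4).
a = (-2, -2, 1, -4)

Write a = (a_1, ..., a_4) in the standard basis. For each basis vector v_i, ℓ(v_i) = <v_i, a> is a linear equation in the a_j's. Collect the n equations into a matrix system V a = ℓ, where row i of V is v_i (expressed in the standard basis). Since V is invertible (lower-triangular with 1s on the diagonal, up to permutation), solve by back-substitution:
  V =
[[0, 1, 0, 0],
 [1, 0, 0, 0],
 [1, 1, 1, 1],
 [1, 1, 1, 0]]
  V a = (-2, -2, -7, -3)
Solving gives a = (-2, -2, 1, -4).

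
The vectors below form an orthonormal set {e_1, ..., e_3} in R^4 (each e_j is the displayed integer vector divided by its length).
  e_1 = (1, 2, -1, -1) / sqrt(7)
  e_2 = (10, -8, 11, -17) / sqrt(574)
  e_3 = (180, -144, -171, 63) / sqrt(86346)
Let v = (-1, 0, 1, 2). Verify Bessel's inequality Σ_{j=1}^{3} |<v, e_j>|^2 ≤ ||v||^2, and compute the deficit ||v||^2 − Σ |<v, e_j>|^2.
Σ |<v, e_j>|^2 = 62/13; ||v||^2 = 6; deficit = 16/13

Write each e_j = u_j / sqrt(<u_j, u_j>) where u_j is the displayed integer vector. Then <v, e_j> = <v, u_j> / sqrt(<u_j, u_j>), so |<v, e_j>|^2 = <v, u_j>^2 / <u_j, u_j>.
Coefficients: <v, e_1> = -4/sqrt(7), <v, e_2> = -33/sqrt(574), <v, e_3> = -225/sqrt(86346).
Square and sum: Σ |<v, e_j>|^2 = 62/13.
Compute ||v||^2 = v·v = 6.
Deficit = 6 − 62/13 = 16/13 ≥ 0, confirming Bessel's inequality. (The deficit equals ||v − Σ <v,e_j> e_j||^2, the squared distance from v to span{e_j}.)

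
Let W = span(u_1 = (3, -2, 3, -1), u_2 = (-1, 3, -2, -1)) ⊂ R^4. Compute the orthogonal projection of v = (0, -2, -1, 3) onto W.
proj_W(v) = (-195/149, -311/149, -6/149, 317/149)

Set up U = [u_1 | ... | u_2] ∈ R^(4×2). The projector onto W = col(U) is P = U (U^T U)^(-1) U^T.
Compute U^T U =
  [23, -14]
  [-14, 15],
and U^T v = (-2, -7).
Solve U^T U · c = U^T v for the coefficients: c = (-128/149, -189/149). The projection is proj_W(v) = U c.
Check: (v - proj_W(v)) · u_1 = 0  (should be 0).
Check: (v - proj_W(v)) · u_2 = 0  (should be 0).
Result: proj_W(v) = (-195/149, -311/149, -6/149, 317/149).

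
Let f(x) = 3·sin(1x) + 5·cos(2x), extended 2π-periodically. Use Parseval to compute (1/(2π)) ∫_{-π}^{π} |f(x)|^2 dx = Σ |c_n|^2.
Σ |c_n|^2 = 17

Expand |f|^2 and use orthogonality of {sin(nx), cos(mx)} on [-π, π]:
  ∫_{-π}^{π} sin(nx)^2 dx = π, ∫ cos(mx)^2 dx = π, and cross terms integrate to 0.
So ∫_{-π}^{π} f(x)^2 dx = 3^2 · π + 5^2 · π = (9 + 25)π.
Divide by 2π: (9 + 25)/2 = 17.
By Parseval, this equals Σ |c_n|^2.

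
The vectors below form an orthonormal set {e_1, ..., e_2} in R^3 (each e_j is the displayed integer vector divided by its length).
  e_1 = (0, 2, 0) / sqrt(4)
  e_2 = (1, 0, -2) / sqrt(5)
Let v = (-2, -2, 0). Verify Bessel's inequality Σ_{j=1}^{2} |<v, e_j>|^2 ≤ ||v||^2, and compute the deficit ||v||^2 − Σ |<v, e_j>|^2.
Σ |<v, e_j>|^2 = 24/5; ||v||^2 = 8; deficit = 16/5

Write each e_j = u_j / sqrt(<u_j, u_j>) where u_j is the displayed integer vector. Then <v, e_j> = <v, u_j> / sqrt(<u_j, u_j>), so |<v, e_j>|^2 = <v, u_j>^2 / <u_j, u_j>.
Coefficients: <v, e_1> = -4/sqrt(4), <v, e_2> = -2/sqrt(5).
Square and sum: Σ |<v, e_j>|^2 = 24/5.
Compute ||v||^2 = v·v = 8.
Deficit = 8 − 24/5 = 16/5 ≥ 0, confirming Bessel's inequality. (The deficit equals ||v − Σ <v,e_j> e_j||^2, the squared distance from v to span{e_j}.)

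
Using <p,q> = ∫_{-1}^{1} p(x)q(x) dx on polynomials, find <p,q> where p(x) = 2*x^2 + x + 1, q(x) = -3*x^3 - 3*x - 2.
<p,q> = -148/15

Expand the product: p(x)·q(x) = -6*x^5 - 3*x^4 - 9*x^3 - 7*x^2 - 5*x - 2.
∫_{-1}^{1} of each monomial x^k gives [2/(k+1) if k even, 0 if k odd]. Integrating term-by-term (or equivalently evaluating the antiderivative F(x) = -x^6 - 3*x^5/5 - 9*x^4/4 - 7*x^3/3 - 5*x^2/2 - 2*x at the endpoints):
  F(1) − F(−1) = -641/60 − (-49/60) = -148/15.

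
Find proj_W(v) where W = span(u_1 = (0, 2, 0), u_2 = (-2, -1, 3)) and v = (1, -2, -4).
proj_W(v) = (28/13, -2, -42/13)

Set up U = [u_1 | ... | u_2] ∈ R^(3×2). The projector onto W = col(U) is P = U (U^T U)^(-1) U^T.
Compute U^T U =
  [4, -2]
  [-2, 14],
and U^T v = (-4, -12).
Solve U^T U · c = U^T v for the coefficients: c = (-20/13, -14/13). The projection is proj_W(v) = U c.
Check: (v - proj_W(v)) · u_1 = 0  (should be 0).
Check: (v - proj_W(v)) · u_2 = 0  (should be 0).
Result: proj_W(v) = (28/13, -2, -42/13).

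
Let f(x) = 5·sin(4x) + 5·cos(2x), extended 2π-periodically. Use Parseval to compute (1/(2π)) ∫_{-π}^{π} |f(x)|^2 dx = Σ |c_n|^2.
Σ |c_n|^2 = 25

Expand |f|^2 and use orthogonality of {sin(nx), cos(mx)} on [-π, π]:
  ∫_{-π}^{π} sin(nx)^2 dx = π, ∫ cos(mx)^2 dx = π, and cross terms integrate to 0.
So ∫_{-π}^{π} f(x)^2 dx = 5^2 · π + 5^2 · π = (25 + 25)π.
Divide by 2π: (25 + 25)/2 = 25.
By Parseval, this equals Σ |c_n|^2.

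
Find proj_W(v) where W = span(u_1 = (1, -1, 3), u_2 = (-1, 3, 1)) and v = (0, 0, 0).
proj_W(v) = (0, 0, 0)

Set up U = [u_1 | ... | u_2] ∈ R^(3×2). The projector onto W = col(U) is P = U (U^T U)^(-1) U^T.
Compute U^T U =
  [11, -1]
  [-1, 11],
and U^T v = (0, 0).
Solve U^T U · c = U^T v for the coefficients: c = (0, 0). The projection is proj_W(v) = U c.
Check: (v - proj_W(v)) · u_1 = 0  (should be 0).
Check: (v - proj_W(v)) · u_2 = 0  (should be 0).
Result: proj_W(v) = (0, 0, 0).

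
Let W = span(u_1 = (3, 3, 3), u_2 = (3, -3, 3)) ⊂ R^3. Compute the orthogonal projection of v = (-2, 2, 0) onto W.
proj_W(v) = (-1, 2, -1)

Set up U = [u_1 | ... | u_2] ∈ R^(3×2). The projector onto W = col(U) is P = U (U^T U)^(-1) U^T.
Compute U^T U =
  [27, 9]
  [9, 27],
and U^T v = (0, -12).
Solve U^T U · c = U^T v for the coefficients: c = (1/6, -1/2). The projection is proj_W(v) = U c.
Check: (v - proj_W(v)) · u_1 = 0  (should be 0).
Check: (v - proj_W(v)) · u_2 = 0  (should be 0).
Result: proj_W(v) = (-1, 2, -1).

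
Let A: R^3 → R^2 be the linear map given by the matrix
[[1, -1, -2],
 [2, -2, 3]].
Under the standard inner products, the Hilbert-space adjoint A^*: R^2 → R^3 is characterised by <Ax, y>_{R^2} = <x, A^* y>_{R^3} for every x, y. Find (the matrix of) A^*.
A^* = A^T =
[[1, 2],
 [-1, -2],
 [-2, 3]]

For real matrices with standard dot products, the defining identity <Ax, y> = <x, A^* y> gives (Ax)^T y = x^T (A^*) y, i.e. x^T A^T y = x^T (A^*) y. Since this holds for all x, y, we must have A^* = A^T. Therefore
A^* =
[[1, 2],
 [-1, -2],
 [-2, 3]].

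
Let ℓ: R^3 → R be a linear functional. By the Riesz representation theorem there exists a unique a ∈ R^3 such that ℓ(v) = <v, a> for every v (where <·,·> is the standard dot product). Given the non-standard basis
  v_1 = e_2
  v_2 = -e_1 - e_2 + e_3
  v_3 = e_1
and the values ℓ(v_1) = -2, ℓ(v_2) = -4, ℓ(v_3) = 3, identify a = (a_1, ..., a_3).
a = (3, -2, -3)

Write a = (a_1, ..., a_3) in the standard basis. For each basis vector v_i, ℓ(v_i) = <v_i, a> is a linear equation in the a_j's. Collect the n equations into a matrix system V a = ℓ, where row i of V is v_i (expressed in the standard basis). Since V is invertible (lower-triangular with 1s on the diagonal, up to permutation), solve by back-substitution:
  V =
[[0, 1, 0],
 [-1, -1, 1],
 [1, 0, 0]]
  V a = (-2, -4, 3)
Solving gives a = (3, -2, -3).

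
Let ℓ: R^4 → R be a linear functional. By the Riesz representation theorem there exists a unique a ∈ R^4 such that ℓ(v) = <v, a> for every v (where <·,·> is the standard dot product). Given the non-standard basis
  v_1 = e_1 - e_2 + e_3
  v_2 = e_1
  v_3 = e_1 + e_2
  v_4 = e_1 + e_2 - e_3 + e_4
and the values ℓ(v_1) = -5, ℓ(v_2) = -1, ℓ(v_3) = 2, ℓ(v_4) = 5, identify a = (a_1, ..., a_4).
a = (-1, 3, -1, 2)

Write a = (a_1, ..., a_4) in the standard basis. For each basis vector v_i, ℓ(v_i) = <v_i, a> is a linear equation in the a_j's. Collect the n equations into a matrix system V a = ℓ, where row i of V is v_i (expressed in the standard basis). Since V is invertible (lower-triangular with 1s on the diagonal, up to permutation), solve by back-substitution:
  V =
[[1, -1, 1, 0],
 [1, 0, 0, 0],
 [1, 1, 0, 0],
 [1, 1, -1, 1]]
  V a = (-5, -1, 2, 5)
Solving gives a = (-1, 3, -1, 2).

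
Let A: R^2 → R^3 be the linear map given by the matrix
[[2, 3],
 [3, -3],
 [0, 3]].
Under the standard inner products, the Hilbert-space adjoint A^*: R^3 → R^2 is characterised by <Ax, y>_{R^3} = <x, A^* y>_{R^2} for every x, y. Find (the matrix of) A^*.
A^* = A^T =
[[2, 3, 0],
 [3, -3, 3]]

For real matrices with standard dot products, the defining identity <Ax, y> = <x, A^* y> gives (Ax)^T y = x^T (A^*) y, i.e. x^T A^T y = x^T (A^*) y. Since this holds for all x, y, we must have A^* = A^T. Therefore
A^* =
[[2, 3, 0],
 [3, -3, 3]].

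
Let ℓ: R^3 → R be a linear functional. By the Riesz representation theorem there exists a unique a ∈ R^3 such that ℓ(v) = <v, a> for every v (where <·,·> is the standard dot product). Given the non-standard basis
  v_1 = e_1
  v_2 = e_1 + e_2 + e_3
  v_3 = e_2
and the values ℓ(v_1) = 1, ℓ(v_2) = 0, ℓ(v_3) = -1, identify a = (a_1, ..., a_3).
a = (1, -1, 0)

Write a = (a_1, ..., a_3) in the standard basis. For each basis vector v_i, ℓ(v_i) = <v_i, a> is a linear equation in the a_j's. Collect the n equations into a matrix system V a = ℓ, where row i of V is v_i (expressed in the standard basis). Since V is invertible (lower-triangular with 1s on the diagonal, up to permutation), solve by back-substitution:
  V =
[[1, 0, 0],
 [1, 1, 1],
 [0, 1, 0]]
  V a = (1, 0, -1)
Solving gives a = (1, -1, 0).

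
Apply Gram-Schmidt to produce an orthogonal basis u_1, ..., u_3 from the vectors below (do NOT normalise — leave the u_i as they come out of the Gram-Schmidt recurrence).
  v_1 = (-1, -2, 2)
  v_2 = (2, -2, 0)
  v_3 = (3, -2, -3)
Orthogonal basis:
  u_1 = (-1, -2, 2)
  u_2 = (20/9, -14/9, -4/9)
  u_3 = (-14/17, -14/17, -21/17)

Apply the Gram-Schmidt recurrence
  u_1 = v_1
  u_i = v_i − Σ_{j<i} ((v_i · u_j) / (u_j · u_j)) · u_j.

Step by step this gives:
  u_1 = (-1, -2, 2)
  u_2 = (20/9, -14/9, -4/9)
  u_3 = (-14/17, -14/17, -21/17)

Orthogonality check:
  u_2 · u_1 = 0 (should be 0)
  u_3 · u_1 = 0 (should be 0)
  u_3 · u_2 = 0 (should be 0)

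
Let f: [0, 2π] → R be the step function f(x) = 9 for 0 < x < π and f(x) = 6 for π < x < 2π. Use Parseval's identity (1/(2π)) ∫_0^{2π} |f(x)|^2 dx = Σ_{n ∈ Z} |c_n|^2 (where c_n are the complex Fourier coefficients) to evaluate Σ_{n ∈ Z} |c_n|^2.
Σ |c_n|^2 = 117/2

Parseval equates the L^2 energy of f (normalised by 1/(2π)) with the ℓ^2 sum of its Fourier coefficients: (1/(2π)) ∫_0^{2π} |f|^2 = Σ |c_n|^2.
Compute the left side: (1/(2π)) [∫_0^π 9^2 dx + ∫_π^{2π} 6^2 dx] = (1/(2π)) · (81π + 36π) = (81 + 36)/2 = 117/2.
So Σ_{n ∈ Z} |c_n|^2 = 117/2.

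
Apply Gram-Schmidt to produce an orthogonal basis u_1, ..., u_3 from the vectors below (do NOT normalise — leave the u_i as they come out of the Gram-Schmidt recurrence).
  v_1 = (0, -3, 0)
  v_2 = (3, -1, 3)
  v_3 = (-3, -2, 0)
Orthogonal basis:
  u_1 = (0, -3, 0)
  u_2 = (3, 0, 3)
  u_3 = (-3/2, 0, 3/2)

Apply the Gram-Schmidt recurrence
  u_1 = v_1
  u_i = v_i − Σ_{j<i} ((v_i · u_j) / (u_j · u_j)) · u_j.

Step by step this gives:
  u_1 = (0, -3, 0)
  u_2 = (3, 0, 3)
  u_3 = (-3/2, 0, 3/2)

Orthogonality check:
  u_2 · u_1 = 0 (should be 0)
  u_3 · u_1 = 0 (should be 0)
  u_3 · u_2 = 0 (should be 0)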